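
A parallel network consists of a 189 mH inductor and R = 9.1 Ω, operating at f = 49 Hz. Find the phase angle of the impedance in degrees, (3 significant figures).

8.89°

ω = 2πf = 307.9 rad/s
X_L = ωL = 58.2 Ω
Parallel: admittances add. Y = 1/R + 1/(jωL)
Y = (0.110 − j0.0172) S
|Y| = 0.111 S → |Z| = 1/|Y| = 8.99 Ω, ∠Z = −∠Y = 8.89°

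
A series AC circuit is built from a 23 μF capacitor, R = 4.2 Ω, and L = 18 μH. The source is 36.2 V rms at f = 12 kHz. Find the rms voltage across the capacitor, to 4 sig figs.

4.886 V

ω = 2πf = 75400 rad/s
X_L = ωL = 1.357 Ω
X_C = 1/(ωC) = 0.5766 Ω
Net reactance X = X_L − X_C = 0.7805 Ω
Z = 4.200 + j0.7805 Ω
|Z| = √(4.200² + 0.7805²) = 4.272 Ω
I = V/|Z| = 8.474 A
V_C = I·|Z_C| = 8.474 × 0.5766 = 4.886 V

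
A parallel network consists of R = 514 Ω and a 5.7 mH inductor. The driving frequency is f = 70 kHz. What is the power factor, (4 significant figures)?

0.9796

ω = 2πf = 439800 rad/s
X_L = ωL = 2507 Ω
Parallel: admittances add. Y = 1/R + 1/(jωL)
Y = (0.001946 − j0.0003989) S
|Y| = 0.001986 S → |Z| = 1/|Y| = 503.5 Ω, ∠Z = −∠Y = 11.59°
cos φ = cos(11.59°) = 0.9796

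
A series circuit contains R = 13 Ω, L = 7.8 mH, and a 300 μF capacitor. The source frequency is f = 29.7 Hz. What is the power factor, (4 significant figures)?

ω = 2πf = 186.6 rad/s
X_L = ωL = 1.456 Ω
X_C = 1/(ωC) = 17.86 Ω
Net reactance X = X_L − X_C = -16.41 Ω
Z = 13.00 − j16.41 Ω
|Z| = √(13.00² + 16.41²) = 20.93 Ω
∠Z = arctan(-16.41/13.00) = -51.61°
cos φ = cos(-51.61°) = 0.6210

0.6210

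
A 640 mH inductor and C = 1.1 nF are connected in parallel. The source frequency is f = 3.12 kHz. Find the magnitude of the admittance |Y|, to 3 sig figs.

ω = 2πf = 19600 rad/s
X_L = ωL = 12500 Ω
X_C = 1/(ωC) = 46400 Ω
Parallel: admittances add. Y = 1/(jωL) + jωC
Y = (0 − j5.81e-05) S
|Y| = 5.81e-05 S → |Z| = 1/|Y| = 17200 Ω, ∠Z = −∠Y = 90.0°

58.1 μS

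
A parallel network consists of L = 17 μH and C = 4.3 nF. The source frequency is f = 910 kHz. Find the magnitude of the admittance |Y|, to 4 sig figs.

14.30 mS

ω = 2πf = 5.718e+06 rad/s
X_L = ωL = 97.20 Ω
X_C = 1/(ωC) = 40.67 Ω
Parallel: admittances add. Y = 1/(jωL) + jωC
Y = (0 + j0.01430) S
|Y| = 0.01430 S → |Z| = 1/|Y| = 69.94 Ω, ∠Z = −∠Y = -90.00°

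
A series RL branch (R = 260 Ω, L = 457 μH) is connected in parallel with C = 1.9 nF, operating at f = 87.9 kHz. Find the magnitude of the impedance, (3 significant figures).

462 Ω

ω = 2πf = 552300 rad/s
X_L = ωL = 252 Ω
X_C = 1/(ωC) = 953 Ω
Branch 1 (R+jX_L): Z₁ = 260 + j252 Ω, |Z₁| = 362 Ω
Branch 2 (−jX_C): Z₂ = −j953 Ω
Parallel: Z = Z₁Z₂/(Z₁+Z₂), |Z| = 462 Ω, ∠Z = 23.8°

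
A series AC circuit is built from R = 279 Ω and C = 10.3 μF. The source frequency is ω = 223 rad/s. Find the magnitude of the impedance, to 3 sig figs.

X_C = 1/(ωC) = 435 Ω
Z = 279 − j435 Ω
|Z| = √(279² + 435²) = 517 Ω

517 Ω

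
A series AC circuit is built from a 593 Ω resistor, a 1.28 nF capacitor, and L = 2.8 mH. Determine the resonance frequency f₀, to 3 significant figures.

84.1 kHz

ω₀ = 1/√(LC) = 1/√(0.0028 × 1.28e-09) = 528200 rad/s
f₀ = ω₀/(2π) = 84.1 kHz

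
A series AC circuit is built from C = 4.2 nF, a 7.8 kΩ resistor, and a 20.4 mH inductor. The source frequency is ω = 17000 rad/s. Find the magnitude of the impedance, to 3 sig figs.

15700 Ω

X_L = ωL = 347 Ω
X_C = 1/(ωC) = 14000 Ω
Net reactance X = X_L − X_C = -13700 Ω
Z = 7800 − j13700 Ω
|Z| = √(7800² + 13700²) = 15700 Ω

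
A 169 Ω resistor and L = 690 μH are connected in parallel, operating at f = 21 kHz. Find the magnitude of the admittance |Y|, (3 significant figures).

ω = 2πf = 131900 rad/s
X_L = ωL = 91.0 Ω
Parallel: admittances add. Y = 1/R + 1/(jωL)
Y = (0.00592 − j0.0110) S
|Y| = 0.0125 S → |Z| = 1/|Y| = 80.2 Ω, ∠Z = −∠Y = 61.7°

12.5 mS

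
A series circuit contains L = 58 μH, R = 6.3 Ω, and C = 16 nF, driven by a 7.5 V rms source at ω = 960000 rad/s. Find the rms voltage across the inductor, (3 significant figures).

X_L = ωL = 55.7 Ω
X_C = 1/(ωC) = 65.1 Ω
Net reactance X = X_L − X_C = -9.42 Ω
Z = 6.30 − j9.42 Ω
|Z| = √(6.30² + 9.42²) = 11.3 Ω
I = V/|Z| = 662 mA
V_L = I·|Z_L| = 0.662 × 55.7 = 36.8 V

36.8 V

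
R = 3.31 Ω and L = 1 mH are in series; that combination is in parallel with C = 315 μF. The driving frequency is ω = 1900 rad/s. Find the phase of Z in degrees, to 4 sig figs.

X_L = ωL = 1.900 Ω
X_C = 1/(ωC) = 1.671 Ω
Branch 1 (R+jX_L): Z₁ = 3.310 + j1.900 Ω, |Z₁| = 3.817 Ω
Branch 2 (−jX_C): Z₂ = −j1.671 Ω
Parallel: Z = Z₁Z₂/(Z₁+Z₂), |Z| = 1.922 Ω, ∠Z = -64.10°

-64.10°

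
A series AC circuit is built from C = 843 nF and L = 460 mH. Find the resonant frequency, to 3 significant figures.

256 Hz

ω₀ = 1/√(LC) = 1/√(0.46 × 8.43e-07) = 1606 rad/s
f₀ = ω₀/(2π) = 256 Hz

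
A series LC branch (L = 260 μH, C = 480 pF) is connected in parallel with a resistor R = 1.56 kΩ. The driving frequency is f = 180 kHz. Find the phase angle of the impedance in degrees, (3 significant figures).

-45.2°

ω = 2πf = 1.131e+06 rad/s
X_L = ωL = 294 Ω
X_C = 1/(ωC) = 1840 Ω
Branch 1: Z₁ = R = 1560 Ω
Branch 2 (series LC): Z₂ = j(X_L − X_C) = −j1550 Ω
Parallel: Z = Z₁Z₂/(Z₁+Z₂), |Z| = 1100 Ω, ∠Z = -45.2°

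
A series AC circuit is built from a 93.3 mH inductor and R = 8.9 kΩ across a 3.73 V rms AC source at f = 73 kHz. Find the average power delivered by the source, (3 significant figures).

64.8 μW

ω = 2πf = 458700 rad/s
X_L = ωL = 42800 Ω
Z = 8900 + j42800 Ω
|Z| = √(8900² + 42800²) = 43700 Ω
∠Z = arctan(42800/8900) = 78.3°
I = V/|Z| = 85.3 μA
P = VI cos φ = 3.73 × 8.53e-05 × cos(78.3°) = 64.8 μW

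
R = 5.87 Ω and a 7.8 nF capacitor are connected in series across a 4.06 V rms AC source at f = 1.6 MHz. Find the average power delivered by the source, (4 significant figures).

490.9 mW

ω = 2πf = 1.005e+07 rad/s
X_C = 1/(ωC) = 12.75 Ω
Z = 5.870 − j12.75 Ω
|Z| = √(5.870² + 12.75²) = 14.04 Ω
∠Z = arctan(-12.75/5.870) = -65.28°
I = V/|Z| = 289.2 mA
P = VI cos φ = 4.06 × 0.2892 × cos(-65.28°) = 490.9 mW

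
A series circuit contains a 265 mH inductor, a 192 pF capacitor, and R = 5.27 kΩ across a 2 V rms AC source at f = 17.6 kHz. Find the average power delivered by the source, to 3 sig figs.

61.2 μW

ω = 2πf = 110600 rad/s
X_L = ωL = 29300 Ω
X_C = 1/(ωC) = 47100 Ω
Net reactance X = X_L − X_C = -17800 Ω
Z = 5270 − j17800 Ω
|Z| = √(5270² + 17800²) = 18600 Ω
∠Z = arctan(-17800/5270) = -73.5°
I = V/|Z| = 108 μA
P = VI cos φ = 2 × 0.000108 × cos(-73.5°) = 61.2 μW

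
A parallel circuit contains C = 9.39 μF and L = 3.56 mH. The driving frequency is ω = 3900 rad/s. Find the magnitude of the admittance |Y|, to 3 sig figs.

35.4 mS

X_L = ωL = 13.9 Ω
X_C = 1/(ωC) = 27.3 Ω
Parallel: admittances add. Y = 1/(jωL) + jωC
Y = (0 − j0.0354) S
|Y| = 0.0354 S → |Z| = 1/|Y| = 28.2 Ω, ∠Z = −∠Y = 90.0°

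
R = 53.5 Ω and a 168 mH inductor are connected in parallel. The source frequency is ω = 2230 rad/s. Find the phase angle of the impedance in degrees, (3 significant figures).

8.13°

X_L = ωL = 375 Ω
Parallel: admittances add. Y = 1/R + 1/(jωL)
Y = (0.0187 − j0.00267) S
|Y| = 0.0189 S → |Z| = 1/|Y| = 53.0 Ω, ∠Z = −∠Y = 8.13°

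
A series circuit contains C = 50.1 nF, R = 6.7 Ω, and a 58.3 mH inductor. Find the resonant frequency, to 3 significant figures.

2.94 kHz

ω₀ = 1/√(LC) = 1/√(0.0583 × 5.01e-08) = 18500 rad/s
f₀ = ω₀/(2π) = 2.94 kHz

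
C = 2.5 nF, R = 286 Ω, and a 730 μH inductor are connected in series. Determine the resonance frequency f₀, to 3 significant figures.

118 kHz

ω₀ = 1/√(LC) = 1/√(0.00073 × 2.5e-09) = 740200 rad/s
f₀ = ω₀/(2π) = 118 kHz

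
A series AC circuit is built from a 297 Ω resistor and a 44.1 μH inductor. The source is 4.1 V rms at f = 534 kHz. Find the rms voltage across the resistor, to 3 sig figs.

ω = 2πf = 3.355e+06 rad/s
X_L = ωL = 148 Ω
Z = 297 + j148 Ω
|Z| = √(297² + 148²) = 332 Ω
I = V/|Z| = 12.4 mA
V_R = I·|Z_R| = 0.0124 × 297 = 3.67 V

3.67 V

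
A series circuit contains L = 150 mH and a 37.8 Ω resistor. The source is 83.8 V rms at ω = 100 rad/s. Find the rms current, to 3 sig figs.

X_L = ωL = 15.0 Ω
Z = 37.8 + j15.0 Ω
|Z| = √(37.8² + 15.0²) = 40.7 Ω
I = V/|Z| = 83.8/40.7 = 2.06 A

2.06 A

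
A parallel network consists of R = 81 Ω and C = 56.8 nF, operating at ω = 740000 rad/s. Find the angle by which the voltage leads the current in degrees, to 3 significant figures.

X_C = 1/(ωC) = 23.8 Ω
Parallel: admittances add. Y = 1/R + jωC
Y = (0.0123 + j0.0420) S
|Y| = 0.0438 S → |Z| = 1/|Y| = 22.8 Ω, ∠Z = −∠Y = -73.6°

-73.6°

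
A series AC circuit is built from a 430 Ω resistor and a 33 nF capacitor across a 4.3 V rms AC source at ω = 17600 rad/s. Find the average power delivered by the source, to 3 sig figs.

X_C = 1/(ωC) = 1720 Ω
Z = 430 − j1720 Ω
|Z| = √(430² + 1720²) = 1770 Ω
∠Z = arctan(-1720/430) = -76.0°
I = V/|Z| = 2.42 mA
P = VI cos φ = 4.3 × 0.00242 × cos(-76.0°) = 2.52 mW

2.52 mW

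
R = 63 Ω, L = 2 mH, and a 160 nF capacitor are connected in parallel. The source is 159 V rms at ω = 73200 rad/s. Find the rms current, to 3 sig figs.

2.64 A

X_L = ωL = 146 Ω
X_C = 1/(ωC) = 85.4 Ω
Parallel: admittances add. Y = 1/R + 1/(jωL) + jωC
Y = (0.0159 + j0.00488) S
|Y| = 0.0166 S → |Z| = 1/|Y| = 60.2 Ω, ∠Z = −∠Y = -17.1°
I = V/|Z| = 159/60.2 = 2.64 A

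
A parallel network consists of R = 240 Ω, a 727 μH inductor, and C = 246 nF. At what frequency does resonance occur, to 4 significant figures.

11.90 kHz

ω₀ = 1/√(LC) = 1/√(0.000727 × 2.46e-07) = 74780 rad/s
f₀ = ω₀/(2π) = 11.90 kHz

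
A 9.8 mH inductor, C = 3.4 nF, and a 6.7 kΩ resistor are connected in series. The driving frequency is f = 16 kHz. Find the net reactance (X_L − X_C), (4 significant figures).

ω = 2πf = 100500 rad/s
X_L = ωL = 985.2 Ω
X_C = 1/(ωC) = 2926 Ω
X = 985.2 − 2926 = -1940 Ω

-1940 Ω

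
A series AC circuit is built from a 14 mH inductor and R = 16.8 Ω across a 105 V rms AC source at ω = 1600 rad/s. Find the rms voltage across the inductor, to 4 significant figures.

84.00 V

X_L = ωL = 22.40 Ω
Z = 16.80 + j22.40 Ω
|Z| = √(16.80² + 22.40²) = 28.00 Ω
I = V/|Z| = 3.750 A
V_L = I·|Z_L| = 3.750 × 22.40 = 84.00 V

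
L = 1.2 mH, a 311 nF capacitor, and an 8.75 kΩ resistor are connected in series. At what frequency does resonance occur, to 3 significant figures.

8.24 kHz

ω₀ = 1/√(LC) = 1/√(0.0012 × 3.11e-07) = 51760 rad/s
f₀ = ω₀/(2π) = 8.24 kHz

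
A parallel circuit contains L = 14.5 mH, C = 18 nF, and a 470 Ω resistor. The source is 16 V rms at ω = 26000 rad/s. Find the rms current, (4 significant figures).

X_L = ωL = 377.0 Ω
X_C = 1/(ωC) = 2137 Ω
Parallel: admittances add. Y = 1/R + 1/(jωL) + jωC
Y = (0.002128 − j0.002185) S
|Y| = 0.003049 S → |Z| = 1/|Y| = 327.9 Ω, ∠Z = −∠Y = 45.76°
I = V/|Z| = 16/327.9 = 48.79 mA

48.79 mA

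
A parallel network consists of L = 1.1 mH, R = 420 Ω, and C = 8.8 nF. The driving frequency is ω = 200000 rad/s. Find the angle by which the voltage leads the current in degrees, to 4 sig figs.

49.48°

X_L = ωL = 220.0 Ω
X_C = 1/(ωC) = 568.2 Ω
Parallel: admittances add. Y = 1/R + 1/(jωL) + jωC
Y = (0.002381 − j0.002785) S
|Y| = 0.003664 S → |Z| = 1/|Y| = 272.9 Ω, ∠Z = −∠Y = 49.48°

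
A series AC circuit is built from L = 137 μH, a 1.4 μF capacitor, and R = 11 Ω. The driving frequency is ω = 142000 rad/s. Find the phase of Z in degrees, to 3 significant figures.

52.7°

X_L = ωL = 19.5 Ω
X_C = 1/(ωC) = 5.03 Ω
Net reactance X = X_L − X_C = 14.4 Ω
Z = 11.0 + j14.4 Ω
|Z| = √(11.0² + 14.4²) = 18.1 Ω
∠Z = arctan(14.4/11.0) = 52.7°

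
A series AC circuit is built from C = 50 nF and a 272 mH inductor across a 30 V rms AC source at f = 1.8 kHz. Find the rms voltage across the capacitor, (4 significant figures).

ω = 2πf = 11310 rad/s
X_L = ωL = 3076 Ω
X_C = 1/(ωC) = 1768 Ω
Net reactance X = X_L − X_C = 1308 Ω
Z = j1308 Ω
|Z| = √(0² + 1308²) = 1308 Ω
I = V/|Z| = 22.94 mA
V_C = I·|Z_C| = 0.02294 × 1768 = 40.56 V

40.56 V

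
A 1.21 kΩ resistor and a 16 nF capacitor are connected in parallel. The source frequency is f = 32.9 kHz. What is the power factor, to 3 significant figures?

ω = 2πf = 206700 rad/s
X_C = 1/(ωC) = 302 Ω
Parallel: admittances add. Y = 1/R + jωC
Y = (0.000826 + j0.00331) S
|Y| = 0.00341 S → |Z| = 1/|Y| = 293 Ω, ∠Z = −∠Y = -76.0°
cos φ = cos(-76.0°) = 0.242

0.242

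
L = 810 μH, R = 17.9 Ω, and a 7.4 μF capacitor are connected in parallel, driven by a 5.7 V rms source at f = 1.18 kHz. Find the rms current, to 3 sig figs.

712 mA

ω = 2πf = 7414 rad/s
X_L = ωL = 6.01 Ω
X_C = 1/(ωC) = 18.2 Ω
Parallel: admittances add. Y = 1/R + 1/(jωL) + jωC
Y = (0.0559 − j0.112) S
|Y| = 0.125 S → |Z| = 1/|Y| = 8.01 Ω, ∠Z = −∠Y = 63.4°
I = V/|Z| = 5.7/8.01 = 712 mA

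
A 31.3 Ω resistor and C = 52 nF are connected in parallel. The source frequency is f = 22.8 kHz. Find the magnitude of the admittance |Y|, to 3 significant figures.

32.8 mS

ω = 2πf = 143300 rad/s
X_C = 1/(ωC) = 134 Ω
Parallel: admittances add. Y = 1/R + jωC
Y = (0.0319 + j0.00745) S
|Y| = 0.0328 S → |Z| = 1/|Y| = 30.5 Ω, ∠Z = −∠Y = -13.1°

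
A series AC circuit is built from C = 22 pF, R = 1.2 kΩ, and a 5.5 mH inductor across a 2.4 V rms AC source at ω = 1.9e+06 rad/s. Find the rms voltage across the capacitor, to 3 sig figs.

4.24 V

X_L = ωL = 10400 Ω
X_C = 1/(ωC) = 23900 Ω
Net reactance X = X_L − X_C = -13500 Ω
Z = 1200 − j13500 Ω
|Z| = √(1200² + 13500²) = 13500 Ω
I = V/|Z| = 177 μA
V_C = I·|Z_C| = 0.000177 × 23900 = 4.24 V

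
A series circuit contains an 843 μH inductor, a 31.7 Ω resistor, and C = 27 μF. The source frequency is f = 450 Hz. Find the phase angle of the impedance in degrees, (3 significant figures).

-18.7°

ω = 2πf = 2827 rad/s
X_L = ωL = 2.38 Ω
X_C = 1/(ωC) = 13.1 Ω
Net reactance X = X_L − X_C = -10.7 Ω
Z = 31.7 − j10.7 Ω
|Z| = √(31.7² + 10.7²) = 33.5 Ω
∠Z = arctan(-10.7/31.7) = -18.7°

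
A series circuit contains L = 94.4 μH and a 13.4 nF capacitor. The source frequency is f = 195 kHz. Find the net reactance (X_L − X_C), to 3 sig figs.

ω = 2πf = 1.225e+06 rad/s
X_L = ωL = 116 Ω
X_C = 1/(ωC) = 60.9 Ω
X = 116 − 60.9 = 54.8 Ω

54.8 Ω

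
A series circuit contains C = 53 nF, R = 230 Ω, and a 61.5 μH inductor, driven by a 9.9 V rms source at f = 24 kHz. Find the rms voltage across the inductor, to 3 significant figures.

ω = 2πf = 150800 rad/s
X_L = ωL = 9.27 Ω
X_C = 1/(ωC) = 125 Ω
Net reactance X = X_L − X_C = -116 Ω
Z = 230 − j116 Ω
|Z| = √(230² + 116²) = 258 Ω
I = V/|Z| = 38.4 mA
V_L = I·|Z_L| = 0.0384 × 9.27 = 0.357 V

0.357 V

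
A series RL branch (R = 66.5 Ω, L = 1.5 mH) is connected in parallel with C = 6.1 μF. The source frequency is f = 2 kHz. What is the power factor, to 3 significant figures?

0.188

ω = 2πf = 12570 rad/s
X_L = ωL = 18.8 Ω
X_C = 1/(ωC) = 13.0 Ω
Branch 1 (R+jX_L): Z₁ = 66.5 + j18.8 Ω, |Z₁| = 69.1 Ω
Branch 2 (−jX_C): Z₂ = −j13.0 Ω
Parallel: Z = Z₁Z₂/(Z₁+Z₂), |Z| = 13.5 Ω, ∠Z = -79.2°
cos φ = cos(-79.2°) = 0.188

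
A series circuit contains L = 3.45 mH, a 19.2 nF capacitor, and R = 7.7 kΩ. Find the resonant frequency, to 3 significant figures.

19.6 kHz

ω₀ = 1/√(LC) = 1/√(0.00345 × 1.92e-08) = 122900 rad/s
f₀ = ω₀/(2π) = 19.6 kHz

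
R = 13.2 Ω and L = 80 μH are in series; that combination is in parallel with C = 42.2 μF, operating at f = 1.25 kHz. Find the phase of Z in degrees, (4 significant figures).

-77.02°

ω = 2πf = 7854 rad/s
X_L = ωL = 0.6283 Ω
X_C = 1/(ωC) = 3.017 Ω
Branch 1 (R+jX_L): Z₁ = 13.20 + j0.6283 Ω, |Z₁| = 13.21 Ω
Branch 2 (−jX_C): Z₂ = −j3.017 Ω
Parallel: Z = Z₁Z₂/(Z₁+Z₂), |Z| = 2.972 Ω, ∠Z = -77.02°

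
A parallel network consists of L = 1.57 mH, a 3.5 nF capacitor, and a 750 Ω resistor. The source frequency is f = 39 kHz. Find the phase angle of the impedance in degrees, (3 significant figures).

52.6°

ω = 2πf = 245000 rad/s
X_L = ωL = 385 Ω
X_C = 1/(ωC) = 1170 Ω
Parallel: admittances add. Y = 1/R + 1/(jωL) + jωC
Y = (0.00133 − j0.00174) S
|Y| = 0.00219 S → |Z| = 1/|Y| = 456 Ω, ∠Z = −∠Y = 52.6°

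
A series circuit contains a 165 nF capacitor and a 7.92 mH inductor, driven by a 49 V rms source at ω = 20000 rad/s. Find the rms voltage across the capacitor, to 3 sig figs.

103 V

X_L = ωL = 158 Ω
X_C = 1/(ωC) = 303 Ω
Net reactance X = X_L − X_C = -145 Ω
Z = − j145 Ω
|Z| = √(0² + 145²) = 145 Ω
I = V/|Z| = 339 mA
V_C = I·|Z_C| = 0.339 × 303 = 103 V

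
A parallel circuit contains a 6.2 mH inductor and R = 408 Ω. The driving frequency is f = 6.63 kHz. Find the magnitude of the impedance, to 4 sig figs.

ω = 2πf = 41660 rad/s
X_L = ωL = 258.3 Ω
Parallel: admittances add. Y = 1/R + 1/(jωL)
Y = (0.002451 − j0.003872) S
|Y| = 0.004582 S → |Z| = 1/|Y| = 218.2 Ω, ∠Z = −∠Y = 57.66°

218.2 Ω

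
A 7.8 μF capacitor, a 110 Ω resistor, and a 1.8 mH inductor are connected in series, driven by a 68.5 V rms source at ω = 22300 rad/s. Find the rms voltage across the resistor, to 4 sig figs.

X_L = ωL = 40.14 Ω
X_C = 1/(ωC) = 5.749 Ω
Net reactance X = X_L − X_C = 34.39 Ω
Z = 110.0 + j34.39 Ω
|Z| = √(110.0² + 34.39²) = 115.3 Ω
I = V/|Z| = 594.4 mA
V_R = I·|Z_R| = 0.5944 × 110.0 = 65.38 V

65.38 V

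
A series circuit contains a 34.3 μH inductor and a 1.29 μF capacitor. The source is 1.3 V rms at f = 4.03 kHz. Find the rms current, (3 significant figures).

ω = 2πf = 25320 rad/s
X_L = ωL = 0.869 Ω
X_C = 1/(ωC) = 30.6 Ω
Net reactance X = X_L − X_C = -29.7 Ω
Z = − j29.7 Ω
|Z| = √(0² + 29.7²) = 29.7 Ω
I = V/|Z| = 1.3/29.7 = 43.7 mA

43.7 mA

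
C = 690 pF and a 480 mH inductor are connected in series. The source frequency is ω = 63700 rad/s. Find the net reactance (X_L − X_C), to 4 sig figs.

X_L = ωL = 30580 Ω
X_C = 1/(ωC) = 22750 Ω
X = 30580 − 22750 = 7824 Ω

7824 Ω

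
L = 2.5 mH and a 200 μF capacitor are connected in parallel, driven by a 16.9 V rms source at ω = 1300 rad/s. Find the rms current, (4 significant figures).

806.0 mA

X_L = ωL = 3.250 Ω
X_C = 1/(ωC) = 3.846 Ω
Parallel: admittances add. Y = 1/(jωL) + jωC
Y = (0 − j0.04769) S
|Y| = 0.04769 S → |Z| = 1/|Y| = 20.97 Ω, ∠Z = −∠Y = 90.00°
I = V/|Z| = 16.9/20.97 = 806.0 mA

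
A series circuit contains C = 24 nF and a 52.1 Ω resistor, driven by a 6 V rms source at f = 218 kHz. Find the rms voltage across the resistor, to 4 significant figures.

ω = 2πf = 1.37e+06 rad/s
X_C = 1/(ωC) = 30.42 Ω
Z = 52.10 − j30.42 Ω
|Z| = √(52.10² + 30.42²) = 60.33 Ω
I = V/|Z| = 99.45 mA
V_R = I·|Z_R| = 0.09945 × 52.10 = 5.181 V

5.181 V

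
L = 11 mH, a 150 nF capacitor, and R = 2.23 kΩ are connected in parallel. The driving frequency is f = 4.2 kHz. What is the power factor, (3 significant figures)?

0.658

ω = 2πf = 26390 rad/s
X_L = ωL = 290 Ω
X_C = 1/(ωC) = 253 Ω
Parallel: admittances add. Y = 1/R + 1/(jωL) + jωC
Y = (0.000448 + j0.000513) S
|Y| = 0.000682 S → |Z| = 1/|Y| = 1470 Ω, ∠Z = −∠Y = -48.9°
cos φ = cos(-48.9°) = 0.658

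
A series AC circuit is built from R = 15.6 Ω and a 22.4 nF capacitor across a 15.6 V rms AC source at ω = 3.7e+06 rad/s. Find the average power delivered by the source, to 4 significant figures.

X_C = 1/(ωC) = 12.07 Ω
Z = 15.60 − j12.07 Ω
|Z| = √(15.60² + 12.07²) = 19.72 Ω
∠Z = arctan(-12.07/15.60) = -37.72°
I = V/|Z| = 791.0 mA
P = VI cos φ = 15.6 × 0.7910 × cos(-37.72°) = 9.761 W

9.761 W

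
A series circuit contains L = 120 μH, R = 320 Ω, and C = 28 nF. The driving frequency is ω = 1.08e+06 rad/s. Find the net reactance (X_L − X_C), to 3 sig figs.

X_L = ωL = 130 Ω
X_C = 1/(ωC) = 33.1 Ω
X = 130 − 33.1 = 96.5 Ω

96.5 Ω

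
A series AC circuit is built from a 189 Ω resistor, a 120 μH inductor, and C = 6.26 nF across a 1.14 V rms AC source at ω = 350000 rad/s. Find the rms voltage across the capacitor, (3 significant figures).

1.14 V

X_L = ωL = 42.0 Ω
X_C = 1/(ωC) = 456 Ω
Net reactance X = X_L − X_C = -414 Ω
Z = 189 − j414 Ω
|Z| = √(189² + 414²) = 455 Ω
I = V/|Z| = 2.50 mA
V_C = I·|Z_C| = 0.00250 × 456 = 1.14 V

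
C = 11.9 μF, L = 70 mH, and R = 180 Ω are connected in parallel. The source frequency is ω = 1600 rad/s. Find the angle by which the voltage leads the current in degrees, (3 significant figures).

-61.2°

X_L = ωL = 112 Ω
X_C = 1/(ωC) = 52.5 Ω
Parallel: admittances add. Y = 1/R + 1/(jωL) + jωC
Y = (0.00556 + j0.0101) S
|Y| = 0.0115 S → |Z| = 1/|Y| = 86.7 Ω, ∠Z = −∠Y = -61.2°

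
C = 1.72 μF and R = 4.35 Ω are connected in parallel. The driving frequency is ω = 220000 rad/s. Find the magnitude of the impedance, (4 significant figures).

2.259 Ω

X_C = 1/(ωC) = 2.643 Ω
Parallel: admittances add. Y = 1/R + jωC
Y = (0.2299 + j0.3784) S
|Y| = 0.4428 S → |Z| = 1/|Y| = 2.259 Ω, ∠Z = −∠Y = -58.72°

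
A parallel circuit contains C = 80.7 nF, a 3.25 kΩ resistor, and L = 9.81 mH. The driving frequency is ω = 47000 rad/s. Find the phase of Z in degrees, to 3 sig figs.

-79.3°

X_L = ωL = 461 Ω
X_C = 1/(ωC) = 264 Ω
Parallel: admittances add. Y = 1/R + 1/(jωL) + jωC
Y = (0.000308 + j0.00162) S
|Y| = 0.00165 S → |Z| = 1/|Y| = 605 Ω, ∠Z = −∠Y = -79.3°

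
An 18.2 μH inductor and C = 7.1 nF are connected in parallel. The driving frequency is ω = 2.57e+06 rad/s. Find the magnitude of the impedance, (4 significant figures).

319.2 Ω

X_L = ωL = 46.77 Ω
X_C = 1/(ωC) = 54.80 Ω
Parallel: admittances add. Y = 1/(jωL) + jωC
Y = (0 − j0.003132) S
|Y| = 0.003132 S → |Z| = 1/|Y| = 319.2 Ω, ∠Z = −∠Y = 90.00°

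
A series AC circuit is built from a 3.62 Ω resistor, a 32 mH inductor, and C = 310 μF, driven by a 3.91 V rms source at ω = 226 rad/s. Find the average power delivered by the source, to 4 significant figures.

882.8 mW

X_L = ωL = 7.232 Ω
X_C = 1/(ωC) = 14.27 Ω
Net reactance X = X_L − X_C = -7.041 Ω
Z = 3.620 − j7.041 Ω
|Z| = √(3.620² + 7.041²) = 7.918 Ω
∠Z = arctan(-7.041/3.620) = -62.79°
I = V/|Z| = 493.8 mA
P = VI cos φ = 3.91 × 0.4938 × cos(-62.79°) = 882.8 mW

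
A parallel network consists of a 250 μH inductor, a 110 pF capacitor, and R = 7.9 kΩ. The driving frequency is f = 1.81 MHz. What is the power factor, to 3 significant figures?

ω = 2πf = 1.137e+07 rad/s
X_L = ωL = 2840 Ω
X_C = 1/(ωC) = 799 Ω
Parallel: admittances add. Y = 1/R + 1/(jωL) + jωC
Y = (0.000127 + j0.000899) S
|Y| = 0.000908 S → |Z| = 1/|Y| = 1100 Ω, ∠Z = −∠Y = -82.0°
cos φ = cos(-82.0°) = 0.139

0.139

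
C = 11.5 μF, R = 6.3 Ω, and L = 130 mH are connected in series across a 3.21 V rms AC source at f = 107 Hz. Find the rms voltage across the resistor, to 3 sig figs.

ω = 2πf = 672.3 rad/s
X_L = ωL = 87.4 Ω
X_C = 1/(ωC) = 129 Ω
Net reactance X = X_L − X_C = -41.9 Ω
Z = 6.30 − j41.9 Ω
|Z| = √(6.30² + 41.9²) = 42.4 Ω
I = V/|Z| = 75.7 mA
V_R = I·|Z_R| = 0.0757 × 6.30 = 0.477 V

0.477 V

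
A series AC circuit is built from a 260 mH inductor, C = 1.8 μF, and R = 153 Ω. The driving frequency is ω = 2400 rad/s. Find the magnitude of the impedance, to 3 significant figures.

421 Ω

X_L = ωL = 624 Ω
X_C = 1/(ωC) = 231 Ω
Net reactance X = X_L − X_C = 393 Ω
Z = 153 + j393 Ω
|Z| = √(153² + 393²) = 421 Ω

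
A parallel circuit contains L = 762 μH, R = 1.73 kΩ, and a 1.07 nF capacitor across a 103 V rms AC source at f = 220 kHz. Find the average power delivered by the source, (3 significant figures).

6.13 W

ω = 2πf = 1.382e+06 rad/s
X_L = ωL = 1050 Ω
X_C = 1/(ωC) = 676 Ω
Parallel: admittances add. Y = 1/R + 1/(jωL) + jωC
Y = (0.000578 + j0.000530) S
|Y| = 0.000784 S → |Z| = 1/|Y| = 1280 Ω, ∠Z = −∠Y = -42.5°
I = V/|Z| = 80.8 mA
P = VI cos φ = 103 × 0.0808 × cos(-42.5°) = 6.13 W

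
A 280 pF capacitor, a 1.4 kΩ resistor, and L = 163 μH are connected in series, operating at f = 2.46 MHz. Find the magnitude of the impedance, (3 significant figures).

2680 Ω

ω = 2πf = 1.546e+07 rad/s
X_L = ωL = 2520 Ω
X_C = 1/(ωC) = 231 Ω
Net reactance X = X_L − X_C = 2290 Ω
Z = 1400 + j2290 Ω
|Z| = √(1400² + 2290²) = 2680 Ω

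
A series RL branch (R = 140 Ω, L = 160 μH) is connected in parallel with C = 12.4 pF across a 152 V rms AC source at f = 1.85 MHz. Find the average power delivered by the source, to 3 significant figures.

930 mW

ω = 2πf = 1.162e+07 rad/s
X_L = ωL = 1860 Ω
X_C = 1/(ωC) = 6940 Ω
Branch 1 (R+jX_L): Z₁ = 140 + j1860 Ω, |Z₁| = 1870 Ω
Branch 2 (−jX_C): Z₂ = −j6940 Ω
Parallel: Z = Z₁Z₂/(Z₁+Z₂), |Z| = 2550 Ω, ∠Z = 84.1°
I = V/|Z| = 59.7 mA
P = VI cos φ = 152 × 0.0597 × cos(84.1°) = 930 mW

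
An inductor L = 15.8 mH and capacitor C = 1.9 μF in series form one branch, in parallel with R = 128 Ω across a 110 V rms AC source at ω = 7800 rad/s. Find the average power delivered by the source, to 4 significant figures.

94.53 W

X_L = ωL = 123.2 Ω
X_C = 1/(ωC) = 67.48 Ω
Branch 1: Z₁ = R = 128.0 Ω
Branch 2 (series LC): Z₂ = j(X_L − X_C) = j55.76 Ω
Parallel: Z = Z₁Z₂/(Z₁+Z₂), |Z| = 51.12 Ω, ∠Z = 66.46°
I = V/|Z| = 2.152 A
P = VI cos φ = 110 × 2.152 × cos(66.46°) = 94.53 W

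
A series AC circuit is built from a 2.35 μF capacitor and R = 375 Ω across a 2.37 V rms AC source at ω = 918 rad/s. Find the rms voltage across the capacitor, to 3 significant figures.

X_C = 1/(ωC) = 464 Ω
Z = 375 − j464 Ω
|Z| = √(375² + 464²) = 596 Ω
I = V/|Z| = 3.97 mA
V_C = I·|Z_C| = 0.00397 × 464 = 1.84 V

1.84 V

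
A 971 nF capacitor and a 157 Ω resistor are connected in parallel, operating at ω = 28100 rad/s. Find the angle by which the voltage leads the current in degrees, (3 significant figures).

X_C = 1/(ωC) = 36.7 Ω
Parallel: admittances add. Y = 1/R + jωC
Y = (0.00637 + j0.0273) S
|Y| = 0.0280 S → |Z| = 1/|Y| = 35.7 Ω, ∠Z = −∠Y = -76.9°

-76.9°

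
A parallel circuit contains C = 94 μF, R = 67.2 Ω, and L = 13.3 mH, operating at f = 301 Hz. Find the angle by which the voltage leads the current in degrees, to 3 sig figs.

ω = 2πf = 1891 rad/s
X_L = ωL = 25.2 Ω
X_C = 1/(ωC) = 5.63 Ω
Parallel: admittances add. Y = 1/R + 1/(jωL) + jωC
Y = (0.0149 + j0.138) S
|Y| = 0.139 S → |Z| = 1/|Y| = 7.20 Ω, ∠Z = −∠Y = -83.8°

-83.8°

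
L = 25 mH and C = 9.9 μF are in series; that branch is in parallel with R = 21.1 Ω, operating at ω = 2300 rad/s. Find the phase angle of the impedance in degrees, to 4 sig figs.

X_L = ωL = 57.50 Ω
X_C = 1/(ωC) = 43.92 Ω
Branch 1: Z₁ = R = 21.10 Ω
Branch 2 (series LC): Z₂ = j(X_L − X_C) = j13.58 Ω
Parallel: Z = Z₁Z₂/(Z₁+Z₂), |Z| = 11.42 Ω, ∠Z = 57.23°

57.23°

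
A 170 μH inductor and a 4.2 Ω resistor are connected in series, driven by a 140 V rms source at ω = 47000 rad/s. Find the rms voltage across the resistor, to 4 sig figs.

65.14 V

X_L = ωL = 7.990 Ω
Z = 4.200 + j7.990 Ω
|Z| = √(4.200² + 7.990²) = 9.027 Ω
I = V/|Z| = 15.51 A
V_R = I·|Z_R| = 15.51 × 4.200 = 65.14 V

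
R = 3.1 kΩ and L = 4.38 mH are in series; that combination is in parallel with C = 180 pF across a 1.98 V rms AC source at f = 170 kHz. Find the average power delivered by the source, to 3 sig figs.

ω = 2πf = 1.068e+06 rad/s
X_L = ωL = 4680 Ω
X_C = 1/(ωC) = 5200 Ω
Branch 1 (R+jX_L): Z₁ = 3100 + j4680 Ω, |Z₁| = 5610 Ω
Branch 2 (−jX_C): Z₂ = −j5200 Ω
Parallel: Z = Z₁Z₂/(Z₁+Z₂), |Z| = 9290 Ω, ∠Z = -24.0°
I = V/|Z| = 213 μA
P = VI cos φ = 1.98 × 0.000213 × cos(-24.0°) = 386 μW

386 μW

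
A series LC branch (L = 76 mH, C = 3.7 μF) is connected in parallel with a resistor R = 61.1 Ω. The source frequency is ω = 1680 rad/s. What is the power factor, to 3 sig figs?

X_L = ωL = 128 Ω
X_C = 1/(ωC) = 161 Ω
Branch 1: Z₁ = R = 61.1 Ω
Branch 2 (series LC): Z₂ = j(X_L − X_C) = −j33.2 Ω
Parallel: Z = Z₁Z₂/(Z₁+Z₂), |Z| = 29.2 Ω, ∠Z = -61.5°
cos φ = cos(-61.5°) = 0.477

0.477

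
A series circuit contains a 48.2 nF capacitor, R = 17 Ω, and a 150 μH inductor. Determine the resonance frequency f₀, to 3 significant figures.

59.2 kHz

ω₀ = 1/√(LC) = 1/√(0.00015 × 4.82e-08) = 371900 rad/s
f₀ = ω₀/(2π) = 59.2 kHz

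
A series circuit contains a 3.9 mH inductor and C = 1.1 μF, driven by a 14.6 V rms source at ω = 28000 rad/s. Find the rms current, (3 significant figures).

190 mA

X_L = ωL = 109 Ω
X_C = 1/(ωC) = 32.5 Ω
Net reactance X = X_L − X_C = 76.7 Ω
Z = j76.7 Ω
|Z| = √(0² + 76.7²) = 76.7 Ω
I = V/|Z| = 14.6/76.7 = 190 mA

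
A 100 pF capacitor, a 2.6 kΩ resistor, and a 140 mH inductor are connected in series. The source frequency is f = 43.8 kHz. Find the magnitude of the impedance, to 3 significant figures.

3400 Ω

ω = 2πf = 275200 rad/s
X_L = ωL = 38500 Ω
X_C = 1/(ωC) = 36300 Ω
Net reactance X = X_L − X_C = 2190 Ω
Z = 2600 + j2190 Ω
|Z| = √(2600² + 2190²) = 3400 Ω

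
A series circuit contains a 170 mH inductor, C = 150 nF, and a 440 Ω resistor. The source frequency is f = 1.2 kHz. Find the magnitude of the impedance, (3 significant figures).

ω = 2πf = 7540 rad/s
X_L = ωL = 1280 Ω
X_C = 1/(ωC) = 884 Ω
Net reactance X = X_L − X_C = 398 Ω
Z = 440 + j398 Ω
|Z| = √(440² + 398²) = 593 Ω

593 Ω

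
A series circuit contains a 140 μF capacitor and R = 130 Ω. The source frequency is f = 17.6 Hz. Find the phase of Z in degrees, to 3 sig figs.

-26.4°

ω = 2πf = 110.6 rad/s
X_C = 1/(ωC) = 64.6 Ω
Z = 130 − j64.6 Ω
|Z| = √(130² + 64.6²) = 145 Ω
∠Z = arctan(-64.6/130) = -26.4°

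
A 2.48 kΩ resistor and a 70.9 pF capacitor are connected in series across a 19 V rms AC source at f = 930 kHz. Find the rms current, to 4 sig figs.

ω = 2πf = 5.843e+06 rad/s
X_C = 1/(ωC) = 2414 Ω
Z = 2480 − j2414 Ω
|Z| = √(2480² + 2414²) = 3461 Ω
I = V/|Z| = 19/3461 = 5.490 mA

5.490 mA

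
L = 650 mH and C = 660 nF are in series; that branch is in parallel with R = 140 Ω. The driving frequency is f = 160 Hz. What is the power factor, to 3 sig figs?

ω = 2πf = 1005 rad/s
X_L = ωL = 653 Ω
X_C = 1/(ωC) = 1510 Ω
Branch 1: Z₁ = R = 140 Ω
Branch 2 (series LC): Z₂ = j(X_L − X_C) = −j854 Ω
Parallel: Z = Z₁Z₂/(Z₁+Z₂), |Z| = 138 Ω, ∠Z = -9.31°
cos φ = cos(-9.31°) = 0.987

0.987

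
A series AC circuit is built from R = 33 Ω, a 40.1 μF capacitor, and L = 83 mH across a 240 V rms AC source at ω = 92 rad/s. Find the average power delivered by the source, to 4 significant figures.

X_L = ωL = 7.636 Ω
X_C = 1/(ωC) = 271.1 Ω
Net reactance X = X_L − X_C = -263.4 Ω
Z = 33.00 − j263.4 Ω
|Z| = √(33.00² + 263.4²) = 265.5 Ω
∠Z = arctan(-263.4/33.00) = -82.86°
I = V/|Z| = 904.0 mA
P = VI cos φ = 240 × 0.9040 × cos(-82.86°) = 26.97 W

26.97 W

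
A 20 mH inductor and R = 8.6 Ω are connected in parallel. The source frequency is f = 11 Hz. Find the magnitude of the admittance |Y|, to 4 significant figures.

ω = 2πf = 69.12 rad/s
X_L = ωL = 1.382 Ω
Parallel: admittances add. Y = 1/R + 1/(jωL)
Y = (0.1163 − j0.7234) S
|Y| = 0.7327 S → |Z| = 1/|Y| = 1.365 Ω, ∠Z = −∠Y = 80.87°

732.7 mS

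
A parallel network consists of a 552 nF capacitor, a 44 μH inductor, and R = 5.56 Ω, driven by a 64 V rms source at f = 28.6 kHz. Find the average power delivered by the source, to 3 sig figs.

ω = 2πf = 179700 rad/s
X_L = ωL = 7.91 Ω
X_C = 1/(ωC) = 10.1 Ω
Parallel: admittances add. Y = 1/R + 1/(jωL) + jωC
Y = (0.180 − j0.0273) S
|Y| = 0.182 S → |Z| = 1/|Y| = 5.50 Ω, ∠Z = −∠Y = 8.62°
I = V/|Z| = 11.6 A
P = VI cos φ = 64 × 11.6 × cos(8.62°) = 737 W

737 W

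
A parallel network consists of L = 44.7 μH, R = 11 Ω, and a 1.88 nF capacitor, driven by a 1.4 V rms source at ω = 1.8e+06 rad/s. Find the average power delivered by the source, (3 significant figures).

178 mW

X_L = ωL = 80.5 Ω
X_C = 1/(ωC) = 296 Ω
Parallel: admittances add. Y = 1/R + 1/(jωL) + jωC
Y = (0.0909 − j0.00904) S
|Y| = 0.0914 S → |Z| = 1/|Y| = 10.9 Ω, ∠Z = −∠Y = 5.68°
I = V/|Z| = 128 mA
P = VI cos φ = 1.4 × 0.128 × cos(5.68°) = 178 mW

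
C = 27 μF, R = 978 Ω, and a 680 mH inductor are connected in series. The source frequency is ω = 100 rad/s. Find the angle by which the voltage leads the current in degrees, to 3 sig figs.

-17.2°

X_L = ωL = 68.0 Ω
X_C = 1/(ωC) = 370 Ω
Net reactance X = X_L − X_C = -302 Ω
Z = 978 − j302 Ω
|Z| = √(978² + 302²) = 1020 Ω
∠Z = arctan(-302/978) = -17.2°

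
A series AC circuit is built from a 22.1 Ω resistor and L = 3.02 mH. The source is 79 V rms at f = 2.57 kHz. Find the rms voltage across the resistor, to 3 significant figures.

32.6 V

ω = 2πf = 16150 rad/s
X_L = ωL = 48.8 Ω
Z = 22.1 + j48.8 Ω
|Z| = √(22.1² + 48.8²) = 53.5 Ω
I = V/|Z| = 1.48 A
V_R = I·|Z_R| = 1.48 × 22.1 = 32.6 V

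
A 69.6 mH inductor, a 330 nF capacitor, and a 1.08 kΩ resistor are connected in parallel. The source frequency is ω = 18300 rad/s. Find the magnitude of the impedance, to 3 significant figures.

187 Ω

X_L = ωL = 1270 Ω
X_C = 1/(ωC) = 166 Ω
Parallel: admittances add. Y = 1/R + 1/(jωL) + jωC
Y = (0.000926 + j0.00525) S
|Y| = 0.00533 S → |Z| = 1/|Y| = 187 Ω, ∠Z = −∠Y = -80.0°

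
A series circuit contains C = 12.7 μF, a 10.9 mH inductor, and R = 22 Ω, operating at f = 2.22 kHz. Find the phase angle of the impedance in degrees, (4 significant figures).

81.45°

ω = 2πf = 13950 rad/s
X_L = ωL = 152.0 Ω
X_C = 1/(ωC) = 5.645 Ω
Net reactance X = X_L − X_C = 146.4 Ω
Z = 22.00 + j146.4 Ω
|Z| = √(22.00² + 146.4²) = 148.0 Ω
∠Z = arctan(146.4/22.00) = 81.45°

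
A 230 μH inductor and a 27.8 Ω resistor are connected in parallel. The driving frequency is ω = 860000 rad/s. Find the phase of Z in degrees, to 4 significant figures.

8.000°

X_L = ωL = 197.8 Ω
Parallel: admittances add. Y = 1/R + 1/(jωL)
Y = (0.03597 − j0.005056) S
|Y| = 0.03632 S → |Z| = 1/|Y| = 27.53 Ω, ∠Z = −∠Y = 8.000°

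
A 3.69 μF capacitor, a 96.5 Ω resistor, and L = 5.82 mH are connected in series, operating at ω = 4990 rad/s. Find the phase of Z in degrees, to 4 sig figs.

-14.67°

X_L = ωL = 29.04 Ω
X_C = 1/(ωC) = 54.31 Ω
Net reactance X = X_L − X_C = -25.27 Ω
Z = 96.50 − j25.27 Ω
|Z| = √(96.50² + 25.27²) = 99.75 Ω
∠Z = arctan(-25.27/96.50) = -14.67°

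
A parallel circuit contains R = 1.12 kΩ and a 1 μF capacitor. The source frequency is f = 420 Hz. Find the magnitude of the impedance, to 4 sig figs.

359.0 Ω

ω = 2πf = 2639 rad/s
X_C = 1/(ωC) = 378.9 Ω
Parallel: admittances add. Y = 1/R + jωC
Y = (0.0008929 + j0.002639) S
|Y| = 0.002786 S → |Z| = 1/|Y| = 359.0 Ω, ∠Z = −∠Y = -71.31°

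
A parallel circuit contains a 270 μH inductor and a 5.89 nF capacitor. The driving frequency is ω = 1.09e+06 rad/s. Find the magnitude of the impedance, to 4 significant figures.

330.9 Ω

X_L = ωL = 294.3 Ω
X_C = 1/(ωC) = 155.8 Ω
Parallel: admittances add. Y = 1/(jωL) + jωC
Y = (0 + j0.003022) S
|Y| = 0.003022 S → |Z| = 1/|Y| = 330.9 Ω, ∠Z = −∠Y = -90.00°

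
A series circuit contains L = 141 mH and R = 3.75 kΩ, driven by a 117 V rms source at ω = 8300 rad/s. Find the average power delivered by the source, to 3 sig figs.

3.33 W

X_L = ωL = 1170 Ω
Z = 3750 + j1170 Ω
|Z| = √(3750² + 1170²) = 3930 Ω
∠Z = arctan(1170/3750) = 17.3°
I = V/|Z| = 29.8 mA
P = VI cos φ = 117 × 0.0298 × cos(17.3°) = 3.33 W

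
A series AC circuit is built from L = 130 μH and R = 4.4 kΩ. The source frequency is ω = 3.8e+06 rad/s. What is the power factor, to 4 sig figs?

X_L = ωL = 494.0 Ω
Z = 4400 + j494.0 Ω
|Z| = √(4400² + 494.0²) = 4428 Ω
∠Z = arctan(494.0/4400) = 6.406°
cos φ = cos(6.406°) = 0.9938

0.9938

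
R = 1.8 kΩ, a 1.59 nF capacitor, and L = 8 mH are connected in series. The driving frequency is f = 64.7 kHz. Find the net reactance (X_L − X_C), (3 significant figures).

1710 Ω

ω = 2πf = 406500 rad/s
X_L = ωL = 3250 Ω
X_C = 1/(ωC) = 1550 Ω
X = 3250 − 1550 = 1710 Ω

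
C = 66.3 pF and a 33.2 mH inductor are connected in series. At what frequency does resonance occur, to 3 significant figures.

ω₀ = 1/√(LC) = 1/√(0.0332 × 6.63e-11) = 674000 rad/s
f₀ = ω₀/(2π) = 107 kHz

107 kHz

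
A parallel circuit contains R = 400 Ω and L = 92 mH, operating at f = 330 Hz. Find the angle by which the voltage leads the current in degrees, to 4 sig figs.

ω = 2πf = 2073 rad/s
X_L = ωL = 190.8 Ω
Parallel: admittances add. Y = 1/R + 1/(jωL)
Y = (0.002500 − j0.005242) S
|Y| = 0.005808 S → |Z| = 1/|Y| = 172.2 Ω, ∠Z = −∠Y = 64.50°

64.50°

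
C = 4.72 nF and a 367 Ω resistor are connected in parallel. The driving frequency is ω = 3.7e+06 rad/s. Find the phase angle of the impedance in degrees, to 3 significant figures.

X_C = 1/(ωC) = 57.3 Ω
Parallel: admittances add. Y = 1/R + jωC
Y = (0.00272 + j0.0175) S
|Y| = 0.0177 S → |Z| = 1/|Y| = 56.6 Ω, ∠Z = −∠Y = -81.1°

-81.1°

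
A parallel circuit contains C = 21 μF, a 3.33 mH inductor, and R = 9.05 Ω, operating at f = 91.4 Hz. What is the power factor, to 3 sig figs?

ω = 2πf = 574.3 rad/s
X_L = ωL = 1.91 Ω
X_C = 1/(ωC) = 82.9 Ω
Parallel: admittances add. Y = 1/R + 1/(jωL) + jωC
Y = (0.110 − j0.511) S
|Y| = 0.523 S → |Z| = 1/|Y| = 1.91 Ω, ∠Z = −∠Y = 77.8°
cos φ = cos(77.8°) = 0.211

0.211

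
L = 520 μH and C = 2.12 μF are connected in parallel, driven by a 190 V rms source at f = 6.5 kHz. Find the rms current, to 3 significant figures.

7.50 A

ω = 2πf = 40840 rad/s
X_L = ωL = 21.2 Ω
X_C = 1/(ωC) = 11.5 Ω
Parallel: admittances add. Y = 1/(jωL) + jωC
Y = (0 + j0.0395) S
|Y| = 0.0395 S → |Z| = 1/|Y| = 25.3 Ω, ∠Z = −∠Y = -90.0°
I = V/|Z| = 190/25.3 = 7.50 A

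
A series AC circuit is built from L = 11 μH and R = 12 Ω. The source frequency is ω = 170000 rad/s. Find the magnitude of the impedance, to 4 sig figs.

X_L = ωL = 1.870 Ω
Z = 12.00 + j1.870 Ω
|Z| = √(12.00² + 1.870²) = 12.14 Ω

12.14 Ω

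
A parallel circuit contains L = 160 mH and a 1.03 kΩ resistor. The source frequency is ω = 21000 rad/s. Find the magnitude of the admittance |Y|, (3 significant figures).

X_L = ωL = 3360 Ω
Parallel: admittances add. Y = 1/R + 1/(jωL)
Y = (0.000971 − j0.000298) S
|Y| = 0.00102 S → |Z| = 1/|Y| = 985 Ω, ∠Z = −∠Y = 17.0°

1.02 mS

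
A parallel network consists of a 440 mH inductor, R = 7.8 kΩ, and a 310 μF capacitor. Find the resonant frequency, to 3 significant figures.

ω₀ = 1/√(LC) = 1/√(0.44 × 0.00031) = 85.62 rad/s
f₀ = ω₀/(2π) = 13.6 Hz

13.6 Hz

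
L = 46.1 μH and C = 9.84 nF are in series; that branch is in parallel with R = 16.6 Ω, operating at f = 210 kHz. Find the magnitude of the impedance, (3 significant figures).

ω = 2πf = 1.319e+06 rad/s
X_L = ωL = 60.8 Ω
X_C = 1/(ωC) = 77.0 Ω
Branch 1: Z₁ = R = 16.6 Ω
Branch 2 (series LC): Z₂ = j(X_L − X_C) = −j16.2 Ω
Parallel: Z = Z₁Z₂/(Z₁+Z₂), |Z| = 11.6 Ω, ∠Z = -45.7°

11.6 Ω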